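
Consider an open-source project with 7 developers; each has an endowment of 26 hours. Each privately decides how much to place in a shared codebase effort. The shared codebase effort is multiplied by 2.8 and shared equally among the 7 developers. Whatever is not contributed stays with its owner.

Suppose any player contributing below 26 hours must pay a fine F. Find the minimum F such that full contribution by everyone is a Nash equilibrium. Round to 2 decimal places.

Given the others contribute fully, the best deviation is to contribute 0 (any partial contribution still incurs the fine and gives up units whose private return 0.4000 is below 1).
Deviating from 26 to 0 saves 26 hours but forfeits the deviator's share of the drop in the shared codebase effort: 2.8/7 × 26 = 10.40.
So the deviation gain is 26 − 10.40 = 15.60, and the fine must be at least 15.60 hours to wipe it out.

15.60 hours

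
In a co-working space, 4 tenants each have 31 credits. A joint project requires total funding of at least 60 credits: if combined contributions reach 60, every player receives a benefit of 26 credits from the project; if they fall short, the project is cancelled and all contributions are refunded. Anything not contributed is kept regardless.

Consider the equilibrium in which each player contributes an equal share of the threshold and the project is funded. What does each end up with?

42 credits

Equal share of the threshold: 60/4 = 15.
At this profile no one gains by cutting their contribution: any cut drops the total below 60, the project is cancelled, contributions are refunded, and the deviator ends with 31, which is less than 31 − 15 + 26 = 42. Contributing more than 15 just wastes the excess. So contributing exactly 15 is a best response.
Each player's payoff: 31 − 15 + 26 = 42.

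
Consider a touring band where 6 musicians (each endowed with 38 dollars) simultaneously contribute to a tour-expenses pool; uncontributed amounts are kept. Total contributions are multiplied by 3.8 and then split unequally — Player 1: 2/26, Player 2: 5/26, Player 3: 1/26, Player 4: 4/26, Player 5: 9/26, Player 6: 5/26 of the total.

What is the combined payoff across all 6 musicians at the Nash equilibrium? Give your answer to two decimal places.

334.40 dollars

Each unit j contributes comes back to j as 3.8 × (j's share), so j prefers to contribute only if that share exceeds 1/3.8 = 0.2632; otherwise keeping the unit dominates.
The only share above 0.2632 is Player 5's 9/26, contributing 38; the remaining 5 contribute 0. Total contributed: 38.
The tour-expenses pool pays out 3.8 × 38 = 144.40 in total (split across the unequal shares, but the aggregate is all that matters for the group sum).
The 5 free-riders keep 38 each, adding 190. Group total = 190 + 144.40 = 334.40.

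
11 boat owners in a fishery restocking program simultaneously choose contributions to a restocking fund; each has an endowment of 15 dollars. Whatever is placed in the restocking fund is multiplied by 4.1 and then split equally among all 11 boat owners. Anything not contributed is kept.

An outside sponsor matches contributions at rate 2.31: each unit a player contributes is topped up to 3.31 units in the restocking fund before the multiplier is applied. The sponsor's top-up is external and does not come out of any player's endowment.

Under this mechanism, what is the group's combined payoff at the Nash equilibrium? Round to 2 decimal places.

2239.22 dollars

Under the mechanism each unit contributed yields 4.1 × 3.31 / 11 = 1.2337 back to its contributor per unit of net cost, which exceeds 1, making full contribution the dominant choice for everyone.
At the Nash equilibrium everyone contributes 15. Group total payoff = 4.1 × 3.31 × 165 = 2239.22.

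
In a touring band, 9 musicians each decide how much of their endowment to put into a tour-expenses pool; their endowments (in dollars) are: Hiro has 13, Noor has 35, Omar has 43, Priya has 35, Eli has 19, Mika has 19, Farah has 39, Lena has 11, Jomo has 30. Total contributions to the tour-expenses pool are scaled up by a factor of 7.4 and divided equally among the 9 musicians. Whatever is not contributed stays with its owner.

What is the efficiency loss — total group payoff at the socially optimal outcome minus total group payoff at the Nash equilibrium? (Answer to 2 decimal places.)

The private return per contributed unit is 7.4/9 = 0.8222 < 1 for every player regardless of endowment, so the Nash equilibrium is zero contribution and the group total is Σ E_j = 13 + 35 + 43 + 35 + 19 + 19 + 39 + 11 + 30 = 244.
Each contributed unit returns 7.400 to the group, so the social optimum is full contribution by everyone: group total = 7.400 × 244 = 1805.60.
Efficiency loss = (7.400 − 1) × 244 = 1561.60.

1561.60 dollars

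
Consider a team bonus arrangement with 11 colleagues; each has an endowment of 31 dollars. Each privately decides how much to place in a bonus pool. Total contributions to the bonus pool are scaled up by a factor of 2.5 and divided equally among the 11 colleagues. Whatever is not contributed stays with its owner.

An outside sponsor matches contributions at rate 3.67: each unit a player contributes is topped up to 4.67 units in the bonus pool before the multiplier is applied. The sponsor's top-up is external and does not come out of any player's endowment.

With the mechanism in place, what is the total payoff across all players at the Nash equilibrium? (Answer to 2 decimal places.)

3981.18 dollars

With the mechanism, a contributed unit returns 2.5 × 4.67 / 11 = 1.0614 per unit of net cost to the contributor — now above 1 — so contributing fully is weakly dominant for every player.
So the Nash equilibrium is full contribution by all 11; the group earns 2.5 × 4.67 × 341 = 3981.18.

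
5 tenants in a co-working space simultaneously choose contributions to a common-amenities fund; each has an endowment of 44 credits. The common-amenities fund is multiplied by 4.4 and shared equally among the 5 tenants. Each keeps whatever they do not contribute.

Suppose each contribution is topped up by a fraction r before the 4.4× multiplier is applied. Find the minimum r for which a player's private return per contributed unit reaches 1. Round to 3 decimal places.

0.136

With matching at rate r, one contributed unit becomes (1 + r) in the common-amenities fund and returns 4.4 × (1 + r) / 5 to the contributor.
Setting this equal to 1: 1 + r = 5/4.4 = 1.1364.
So the minimum matching rate is r = 1.1364 − 1 = 0.136.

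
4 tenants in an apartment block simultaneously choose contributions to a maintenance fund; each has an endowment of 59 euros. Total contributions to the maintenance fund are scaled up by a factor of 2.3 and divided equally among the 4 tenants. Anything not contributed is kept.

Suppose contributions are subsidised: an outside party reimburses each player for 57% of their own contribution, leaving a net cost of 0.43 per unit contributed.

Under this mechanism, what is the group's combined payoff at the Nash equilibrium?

677.32 euros

Under the mechanism each unit contributed yields (2.3/4) / 0.43 = 1.3372 back to its contributor per unit of net cost, which exceeds 1, making full contribution the dominant choice for everyone.
At the Nash equilibrium everyone contributes 59. Group total payoff = 4 × (59 × 0.57 + 2.3 × 59) = 677.32.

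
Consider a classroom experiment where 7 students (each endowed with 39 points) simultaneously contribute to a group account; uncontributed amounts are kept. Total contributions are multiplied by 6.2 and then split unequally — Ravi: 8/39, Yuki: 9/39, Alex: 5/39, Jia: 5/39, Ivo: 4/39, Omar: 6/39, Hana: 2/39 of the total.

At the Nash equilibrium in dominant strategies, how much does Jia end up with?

Player j's private return per contributed unit is 6.2 × (j's share). Contributing is weakly dominant for j when that share is at least 1/6.2 = 0.1613, and contributing 0 is dominant otherwise.
The shares above 0.1613 belong to Ravi and Yuki, contributing 39 each; the remaining 5 contribute 0. Total contributed: 78.
Jia keeps 39 and receives 6.2 × 78 × 5/39 = 62.00 from the group account, for a payoff of 101.00.

101.00 points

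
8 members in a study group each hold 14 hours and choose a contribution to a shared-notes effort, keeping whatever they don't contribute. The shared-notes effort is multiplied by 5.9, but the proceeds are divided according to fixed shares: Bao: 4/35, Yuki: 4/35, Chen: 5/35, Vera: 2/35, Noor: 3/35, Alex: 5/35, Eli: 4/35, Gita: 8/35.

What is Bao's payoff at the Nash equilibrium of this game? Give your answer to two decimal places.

A player with share s gets back 5.9·s per unit contributed, so full contribution is dominant for anyone with s > 1/5.9 = 0.1695 and zero contribution is dominant for anyone below.
The only share above 0.1695 is Gita's 8/35, contributing 14; the remaining 7 contribute 0. Total contributed: 14.
Bao keeps 14 and receives 5.9 × 14 × 4/35 = 9.44 from the shared-notes effort, for a payoff of 23.44.

23.44 hours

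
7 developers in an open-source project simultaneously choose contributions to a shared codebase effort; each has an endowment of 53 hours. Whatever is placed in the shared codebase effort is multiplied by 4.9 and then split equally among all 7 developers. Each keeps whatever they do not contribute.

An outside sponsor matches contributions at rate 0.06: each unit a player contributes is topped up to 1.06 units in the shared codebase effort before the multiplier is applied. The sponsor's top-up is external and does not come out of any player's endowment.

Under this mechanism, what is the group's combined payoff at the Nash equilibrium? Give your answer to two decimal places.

With the mechanism, a contributed unit returns 4.9 × 1.06 / 7 = 0.7420 per unit of net cost — still below 1 — so contributing 0 remains dominant for every player.
At the Nash equilibrium no one contributes; group total payoff = 7 × 53 = 371.

371.00 hours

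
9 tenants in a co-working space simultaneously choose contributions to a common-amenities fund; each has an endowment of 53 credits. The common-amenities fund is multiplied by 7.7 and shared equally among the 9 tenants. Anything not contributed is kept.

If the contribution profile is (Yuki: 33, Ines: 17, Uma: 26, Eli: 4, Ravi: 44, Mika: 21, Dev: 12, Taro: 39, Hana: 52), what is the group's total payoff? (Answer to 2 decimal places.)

Total contributed: 33 + 17 + 26 + 4 + 44 + 21 + 12 + 39 + 52 = 248; total kept: 9 × 53 − 248 = 229.
The common-amenities fund pays out 7.7 × 248 = 1909.60 in aggregate.
Group total = 229 + 1909.60 = 2138.60.

2138.60 credits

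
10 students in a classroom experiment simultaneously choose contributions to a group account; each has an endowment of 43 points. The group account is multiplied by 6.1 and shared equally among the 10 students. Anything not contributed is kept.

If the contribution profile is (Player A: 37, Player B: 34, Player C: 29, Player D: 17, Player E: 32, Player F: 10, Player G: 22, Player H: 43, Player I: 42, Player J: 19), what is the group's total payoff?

Total contributed: 37 + 34 + 29 + 17 + 32 + 10 + 22 + 43 + 42 + 19 = 285; total kept: 10 × 43 − 285 = 145.
The group account pays out 6.1 × 285 = 1738.50 in aggregate.
Group total = 145 + 1738.50 = 1883.50.

1883.50 points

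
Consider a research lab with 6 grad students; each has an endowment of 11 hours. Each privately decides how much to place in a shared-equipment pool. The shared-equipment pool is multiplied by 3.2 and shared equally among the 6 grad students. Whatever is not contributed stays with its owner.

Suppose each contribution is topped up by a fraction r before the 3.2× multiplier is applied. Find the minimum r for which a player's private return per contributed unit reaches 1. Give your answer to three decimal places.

With matching at rate r, one contributed unit becomes (1 + r) in the shared-equipment pool and returns 3.2 × (1 + r) / 6 to the contributor.
Setting this equal to 1: 1 + r = 6/3.2 = 1.8750.
So the minimum matching rate is r = 1.8750 − 1 = 0.875.

0.875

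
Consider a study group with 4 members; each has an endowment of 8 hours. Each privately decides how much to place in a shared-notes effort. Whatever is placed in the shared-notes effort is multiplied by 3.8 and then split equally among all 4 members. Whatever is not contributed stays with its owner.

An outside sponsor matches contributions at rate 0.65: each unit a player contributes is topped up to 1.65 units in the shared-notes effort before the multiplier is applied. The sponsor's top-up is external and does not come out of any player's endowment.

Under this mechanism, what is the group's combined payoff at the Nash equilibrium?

200.64 hours

With the mechanism, a contributed unit returns 3.8 × 1.65 / 4 = 1.5675 per unit of net cost to the contributor — now above 1 — so contributing fully is weakly dominant for every player.
At the Nash equilibrium everyone contributes 8. Group total payoff = 3.8 × 1.65 × 32 = 200.64.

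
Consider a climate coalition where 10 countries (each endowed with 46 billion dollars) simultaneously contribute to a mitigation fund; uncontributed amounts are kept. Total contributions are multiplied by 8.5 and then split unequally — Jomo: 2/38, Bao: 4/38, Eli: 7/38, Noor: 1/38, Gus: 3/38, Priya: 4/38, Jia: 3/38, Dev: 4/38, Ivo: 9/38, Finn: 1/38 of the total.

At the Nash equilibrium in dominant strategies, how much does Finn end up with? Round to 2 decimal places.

A player with share s gets back 8.5·s per unit contributed, so full contribution is dominant for anyone with s > 1/8.5 = 0.1176 and zero contribution is dominant for anyone below.
Eli and Ivo are above the threshold, contributing 46 each; the remaining 8 contribute 0. Total contributed: 92.
Finn keeps 46 and receives 8.5 × 92 × 1/38 = 20.58 from the mitigation fund, for a payoff of 66.58.

66.58 billion dollars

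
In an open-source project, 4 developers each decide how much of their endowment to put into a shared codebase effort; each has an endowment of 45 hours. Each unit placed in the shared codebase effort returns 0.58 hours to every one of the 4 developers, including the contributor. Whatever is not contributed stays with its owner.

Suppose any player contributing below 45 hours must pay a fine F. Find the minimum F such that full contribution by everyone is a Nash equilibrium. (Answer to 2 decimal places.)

Given the others contribute fully, the best deviation is to contribute 0 (any partial contribution still incurs the fine and gives up units whose private return 0.58 is below 1).
Deviating from 45 to 0 saves 45 hours but forfeits the deviator's share of the drop in the shared codebase effort: 0.58 × 45 = 26.10.
So the deviation gain is 45 − 26.10 = 18.90, and the fine must be at least 18.90 hours to wipe it out.

18.90 hours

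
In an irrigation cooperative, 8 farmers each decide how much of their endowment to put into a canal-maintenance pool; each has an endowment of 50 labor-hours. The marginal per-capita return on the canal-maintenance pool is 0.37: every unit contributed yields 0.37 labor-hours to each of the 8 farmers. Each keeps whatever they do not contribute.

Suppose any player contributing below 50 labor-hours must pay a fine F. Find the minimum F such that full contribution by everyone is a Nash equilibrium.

Given the others contribute fully, the best deviation is to contribute 0 (any partial contribution still incurs the fine and gives up units whose private return 0.37 is below 1).
Deviating from 50 to 0 saves 50 labor-hours but forfeits the deviator's share of the drop in the canal-maintenance pool: 0.37 × 50 = 18.50.
So the deviation gain is 50 − 18.50 = 31.50, and the fine must be at least 31.50 labor-hours to wipe it out.

31.50 labor-hours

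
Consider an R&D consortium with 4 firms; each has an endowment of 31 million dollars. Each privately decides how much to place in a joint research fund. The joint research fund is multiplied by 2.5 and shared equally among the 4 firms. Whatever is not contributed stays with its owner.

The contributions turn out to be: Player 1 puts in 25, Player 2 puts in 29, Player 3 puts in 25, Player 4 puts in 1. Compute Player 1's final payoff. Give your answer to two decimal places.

56.00 million dollars

Total contributed: 25 + 29 + 25 + 1 = 80.
Each receives 2.5 × 80 / 4 = 50.00 from the joint research fund.
Player 1 keeps 31 − 25 = 6, so Player 1's payoff is 6 + 50.00 = 56.00.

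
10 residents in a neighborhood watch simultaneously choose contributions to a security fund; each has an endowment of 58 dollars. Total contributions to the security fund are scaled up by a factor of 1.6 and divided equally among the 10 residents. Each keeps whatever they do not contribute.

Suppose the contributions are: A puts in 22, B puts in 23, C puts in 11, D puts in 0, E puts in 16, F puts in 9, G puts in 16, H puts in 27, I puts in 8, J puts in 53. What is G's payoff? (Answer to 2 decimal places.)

Total contributed: 22 + 23 + 11 + 0 + 16 + 9 + 16 + 27 + 8 + 53 = 185.
Each receives 1.6 × 185 / 10 = 29.60 from the security fund.
G keeps 58 − 16 = 42, so G's payoff is 42 + 29.60 = 71.60.

71.60 dollars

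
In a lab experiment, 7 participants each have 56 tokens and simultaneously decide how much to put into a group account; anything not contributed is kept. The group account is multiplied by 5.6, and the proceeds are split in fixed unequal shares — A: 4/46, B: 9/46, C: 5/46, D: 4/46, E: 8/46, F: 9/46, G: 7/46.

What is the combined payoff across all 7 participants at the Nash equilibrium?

907.20 tokens

Each unit j contributes comes back to j as 5.6 × (j's share), so j prefers to contribute only if that share exceeds 1/5.6 = 0.1786; otherwise keeping the unit dominates.
The shares above 0.1786 belong to B and F, contributing 56 each; the remaining 5 contribute 0. Total contributed: 112.
The group account pays out 5.6 × 112 = 627.20 in total (split across the unequal shares, but the aggregate is all that matters for the group sum).
The 5 free-riders keep 56 each, adding 280. Group total = 280 + 627.20 = 907.20.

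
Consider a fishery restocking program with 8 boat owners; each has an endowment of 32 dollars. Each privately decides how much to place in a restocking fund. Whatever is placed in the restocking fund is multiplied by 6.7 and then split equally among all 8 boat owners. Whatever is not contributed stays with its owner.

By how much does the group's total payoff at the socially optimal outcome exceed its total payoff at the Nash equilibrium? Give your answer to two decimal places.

1459.20 dollars

Each contributed unit returns 6.7/8 = 0.8375 to its contributor — below 1 — so contributing 0 is dominant for every player. At the Nash equilibrium everyone keeps their 32, and the group total is 8 × 32 = 256.
Each contributed unit returns 6.700 to the group as a whole (0.8375 to each of 8 players), which exceeds 1, so the social optimum is full contribution: group total = 6.700 × 256 = 1715.20.
Efficiency loss = 1715.20 − 256 = 1459.20.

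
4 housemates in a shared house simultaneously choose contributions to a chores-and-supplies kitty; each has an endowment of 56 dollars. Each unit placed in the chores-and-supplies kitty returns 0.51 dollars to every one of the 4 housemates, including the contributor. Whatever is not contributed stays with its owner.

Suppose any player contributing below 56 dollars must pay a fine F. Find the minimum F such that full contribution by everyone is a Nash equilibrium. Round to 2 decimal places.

27.44 dollars

Given the others contribute fully, the best deviation is to contribute 0 (any partial contribution still incurs the fine and gives up units whose private return 0.51 is below 1).
Deviating from 56 to 0 saves 56 dollars but forfeits the deviator's share of the drop in the chores-and-supplies kitty: 0.51 × 56 = 28.56.
So the deviation gain is 56 − 28.56 = 27.44, and the fine must be at least 27.44 dollars to wipe it out.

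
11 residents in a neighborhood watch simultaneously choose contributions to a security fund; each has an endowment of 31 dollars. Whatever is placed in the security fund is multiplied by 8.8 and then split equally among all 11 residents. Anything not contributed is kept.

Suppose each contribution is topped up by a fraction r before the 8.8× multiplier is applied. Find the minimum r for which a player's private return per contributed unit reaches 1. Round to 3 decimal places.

0.250

With matching at rate r, one contributed unit becomes (1 + r) in the security fund and returns 8.8 × (1 + r) / 11 to the contributor.
Setting this equal to 1: 1 + r = 11/8.8 = 1.2500.
So the minimum matching rate is r = 1.2500 − 1 = 0.250.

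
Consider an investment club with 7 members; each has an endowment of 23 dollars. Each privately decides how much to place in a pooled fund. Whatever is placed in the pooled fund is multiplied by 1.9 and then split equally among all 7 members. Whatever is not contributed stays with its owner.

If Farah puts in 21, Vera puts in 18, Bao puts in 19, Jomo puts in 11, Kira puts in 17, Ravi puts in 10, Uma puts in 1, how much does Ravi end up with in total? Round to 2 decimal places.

Total contributed: 21 + 18 + 19 + 11 + 17 + 10 + 1 = 97.
Each receives 1.9 × 97 / 7 = 26.33 from the pooled fund.
Ravi keeps 23 − 10 = 13, so Ravi's payoff is 13 + 26.33 = 39.33.

39.33 dollars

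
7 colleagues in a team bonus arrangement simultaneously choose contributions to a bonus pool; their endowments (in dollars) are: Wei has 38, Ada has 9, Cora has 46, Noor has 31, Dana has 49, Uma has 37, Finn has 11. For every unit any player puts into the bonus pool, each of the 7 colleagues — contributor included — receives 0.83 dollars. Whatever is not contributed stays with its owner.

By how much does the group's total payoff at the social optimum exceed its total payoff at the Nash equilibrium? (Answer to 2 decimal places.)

The private return per contributed unit is 0.83 < 1 for everyone, so the Nash equilibrium is zero contribution and the group total is Σ E_j = 38 + 9 + 46 + 31 + 49 + 37 + 11 = 221.
Each contributed unit returns 5.810 to the group, so the social optimum is full contribution by everyone: group total = 5.810 × 221 = 1284.01.
Efficiency loss = (5.810 − 1) × 221 = 1063.01.

1063.01 dollars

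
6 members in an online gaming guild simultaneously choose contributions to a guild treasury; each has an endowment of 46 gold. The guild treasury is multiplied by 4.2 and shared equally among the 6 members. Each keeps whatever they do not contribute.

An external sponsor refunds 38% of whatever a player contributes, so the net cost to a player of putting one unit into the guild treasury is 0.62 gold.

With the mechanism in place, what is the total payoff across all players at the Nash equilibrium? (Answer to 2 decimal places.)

With the mechanism, a contributed unit returns (4.2/6) / 0.62 = 1.1290 per unit of net cost to the contributor — now above 1 — so contributing fully is weakly dominant for every player.
So the Nash equilibrium is full contribution by all 6; the group earns 6 × (46 × 0.38 + 4.2 × 46) = 1264.08.

1264.08 gold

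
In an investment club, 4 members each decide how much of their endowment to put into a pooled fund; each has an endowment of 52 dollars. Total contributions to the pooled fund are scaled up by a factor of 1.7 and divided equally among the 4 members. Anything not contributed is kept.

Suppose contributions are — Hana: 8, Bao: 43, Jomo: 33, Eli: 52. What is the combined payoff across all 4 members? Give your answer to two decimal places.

303.20 dollars

Total contributed: 8 + 43 + 33 + 52 = 136; total kept: 4 × 52 − 136 = 72.
The pooled fund pays out 1.7 × 136 = 231.20 in aggregate.
Group total = 72 + 231.20 = 303.20.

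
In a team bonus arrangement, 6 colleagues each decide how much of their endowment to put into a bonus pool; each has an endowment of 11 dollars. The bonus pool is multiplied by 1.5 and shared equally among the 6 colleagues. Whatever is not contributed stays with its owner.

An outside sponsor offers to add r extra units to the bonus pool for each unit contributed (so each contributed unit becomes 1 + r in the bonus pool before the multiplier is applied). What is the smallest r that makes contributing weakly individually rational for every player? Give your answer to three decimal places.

With matching at rate r, one contributed unit becomes (1 + r) in the bonus pool and returns 1.5 × (1 + r) / 6 to the contributor.
Setting this equal to 1: 1 + r = 6/1.5 = 4.0000.
So the minimum matching rate is r = 4.0000 − 1 = 3.000.

3.000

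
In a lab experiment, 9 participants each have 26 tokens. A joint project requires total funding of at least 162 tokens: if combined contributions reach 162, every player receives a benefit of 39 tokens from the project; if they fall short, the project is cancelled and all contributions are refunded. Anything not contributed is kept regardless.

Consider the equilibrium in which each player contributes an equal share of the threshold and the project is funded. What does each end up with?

47 tokens

Equal share of the threshold: 162/9 = 18.
At this profile no one gains by cutting their contribution: any cut drops the total below 162, the project is cancelled, contributions are refunded, and the deviator ends with 26, which is less than 26 − 18 + 39 = 47. Contributing more than 18 just wastes the excess. So contributing exactly 18 is a best response.
Each player's payoff: 26 − 18 + 39 = 47.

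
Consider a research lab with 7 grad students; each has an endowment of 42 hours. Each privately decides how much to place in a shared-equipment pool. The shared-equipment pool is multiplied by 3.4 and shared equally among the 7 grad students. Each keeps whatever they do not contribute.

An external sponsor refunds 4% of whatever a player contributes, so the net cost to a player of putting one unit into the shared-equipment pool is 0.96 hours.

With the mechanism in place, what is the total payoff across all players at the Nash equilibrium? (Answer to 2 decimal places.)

294.00 hours

With the mechanism, a contributed unit returns (3.4/7) / 0.96 = 0.5060 per unit of net cost — still below 1 — so contributing 0 remains dominant for every player.
At the Nash equilibrium no one contributes; group total payoff = 7 × 42 = 294.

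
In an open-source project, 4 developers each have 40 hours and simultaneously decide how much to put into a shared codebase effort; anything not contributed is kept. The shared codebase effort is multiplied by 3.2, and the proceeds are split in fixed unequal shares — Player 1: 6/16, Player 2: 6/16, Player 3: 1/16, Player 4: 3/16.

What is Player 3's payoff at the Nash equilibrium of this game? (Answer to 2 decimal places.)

A player with share s gets back 3.2·s per unit contributed, so full contribution is dominant for anyone with s > 1/3.2 = 0.3125 and zero contribution is dominant for anyone below.
Player 1 and Player 2 clear that bar, contributing 40 each; the remaining 2 contribute 0. Total contributed: 80.
Player 3 keeps 40 and receives 3.2 × 80 × 1/16 = 16.00 from the shared codebase effort, for a payoff of 56.00.

56.00 hours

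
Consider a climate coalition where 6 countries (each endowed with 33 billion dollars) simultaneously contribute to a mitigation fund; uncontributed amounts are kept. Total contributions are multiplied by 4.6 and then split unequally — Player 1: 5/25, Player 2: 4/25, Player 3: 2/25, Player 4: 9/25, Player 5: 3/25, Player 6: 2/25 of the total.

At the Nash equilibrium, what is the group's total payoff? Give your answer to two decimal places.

Player j's private return per contributed unit is 4.6 × (j's share). Contributing is weakly dominant for j when that share is at least 1/4.6 = 0.2174, and contributing 0 is dominant otherwise.
Only Player 4 (9/25) clears that bar, contributing 33; the remaining 5 contribute 0. Total contributed: 33.
The mitigation fund pays out 4.6 × 33 = 151.80 in total (split across the unequal shares, but the aggregate is all that matters for the group sum).
The 5 free-riders keep 33 each, adding 165. Group total = 165 + 151.80 = 316.80.

316.80 billion dollars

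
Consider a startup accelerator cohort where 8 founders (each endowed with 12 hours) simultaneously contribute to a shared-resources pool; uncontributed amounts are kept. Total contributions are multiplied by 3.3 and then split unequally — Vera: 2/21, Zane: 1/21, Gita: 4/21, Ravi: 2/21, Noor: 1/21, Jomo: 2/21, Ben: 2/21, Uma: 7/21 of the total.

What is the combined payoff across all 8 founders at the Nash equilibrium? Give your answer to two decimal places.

A player with share s gets back 3.3·s per unit contributed, so full contribution is dominant for anyone with s > 1/3.3 = 0.3030 and zero contribution is dominant for anyone below.
Uma alone (share 7/21) is above the threshold, contributing 12; the remaining 7 contribute 0. Total contributed: 12.
The shared-resources pool pays out 3.3 × 12 = 39.60 in total (split across the unequal shares, but the aggregate is all that matters for the group sum).
The 7 free-riders keep 12 each, adding 84. Group total = 84 + 39.60 = 123.60.

123.60 hours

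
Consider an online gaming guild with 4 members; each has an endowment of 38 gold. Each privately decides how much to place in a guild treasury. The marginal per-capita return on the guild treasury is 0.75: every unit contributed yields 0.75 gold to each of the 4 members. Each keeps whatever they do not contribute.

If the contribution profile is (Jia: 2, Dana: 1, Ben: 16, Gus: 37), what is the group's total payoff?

Total contributed: 2 + 1 + 16 + 37 = 56; total kept: 4 × 38 − 56 = 96.
The guild treasury pays out 0.75 × 4 × 56 = 168.00 in aggregate.
Group total = 96 + 168.00 = 264.00.

264.00 gold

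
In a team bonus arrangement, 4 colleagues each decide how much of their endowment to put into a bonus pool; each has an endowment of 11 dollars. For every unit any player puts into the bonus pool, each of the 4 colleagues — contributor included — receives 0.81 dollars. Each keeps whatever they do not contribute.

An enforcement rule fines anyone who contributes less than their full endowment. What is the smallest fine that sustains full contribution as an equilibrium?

2.09 dollars

Given the others contribute fully, the best deviation is to contribute 0 (any partial contribution still incurs the fine and gives up units whose private return 0.81 is below 1).
Deviating from 11 to 0 saves 11 dollars but forfeits the deviator's share of the drop in the bonus pool: 0.81 × 11 = 8.91.
So the deviation gain is 11 − 8.91 = 2.09, and the fine must be at least 2.09 dollars to wipe it out.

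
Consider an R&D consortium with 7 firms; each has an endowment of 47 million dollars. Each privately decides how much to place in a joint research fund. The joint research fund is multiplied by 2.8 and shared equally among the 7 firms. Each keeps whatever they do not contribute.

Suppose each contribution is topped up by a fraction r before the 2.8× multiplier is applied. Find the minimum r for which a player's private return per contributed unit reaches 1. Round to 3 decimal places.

1.500

With matching at rate r, one contributed unit becomes (1 + r) in the joint research fund and returns 2.8 × (1 + r) / 7 to the contributor.
Setting this equal to 1: 1 + r = 7/2.8 = 2.5000.
So the minimum matching rate is r = 2.5000 − 1 = 1.500.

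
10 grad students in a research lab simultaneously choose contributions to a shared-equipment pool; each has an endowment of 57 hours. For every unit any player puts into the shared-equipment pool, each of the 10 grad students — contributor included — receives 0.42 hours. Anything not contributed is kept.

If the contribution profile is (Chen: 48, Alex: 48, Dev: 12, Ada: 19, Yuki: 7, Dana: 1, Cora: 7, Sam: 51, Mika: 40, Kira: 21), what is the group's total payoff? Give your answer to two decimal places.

Total contributed: 48 + 48 + 12 + 19 + 7 + 1 + 7 + 51 + 40 + 21 = 254; total kept: 10 × 57 − 254 = 316.
The shared-equipment pool pays out 0.42 × 10 × 254 = 1066.80 in aggregate.
Group total = 316 + 1066.80 = 1382.80.

1382.80 hours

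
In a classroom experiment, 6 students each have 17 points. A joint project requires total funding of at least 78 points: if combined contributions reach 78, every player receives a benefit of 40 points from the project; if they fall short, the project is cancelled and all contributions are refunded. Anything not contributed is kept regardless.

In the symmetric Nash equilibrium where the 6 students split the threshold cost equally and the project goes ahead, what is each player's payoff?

Equal share of the threshold: 78/6 = 13.
At this profile no one gains by cutting their contribution: any cut drops the total below 78, the project is cancelled, contributions are refunded, and the deviator ends with 17, which is less than 17 − 13 + 40 = 44. Contributing more than 13 just wastes the excess. So contributing exactly 13 is a best response.
Each player's payoff: 17 − 13 + 40 = 44.

44 points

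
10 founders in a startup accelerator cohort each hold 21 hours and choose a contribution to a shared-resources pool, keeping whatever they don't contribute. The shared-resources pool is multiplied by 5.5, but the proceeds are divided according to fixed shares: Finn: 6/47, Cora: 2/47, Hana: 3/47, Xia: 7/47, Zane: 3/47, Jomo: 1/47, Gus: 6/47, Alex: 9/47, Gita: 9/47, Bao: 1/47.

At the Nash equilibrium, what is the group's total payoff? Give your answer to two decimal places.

399.00 hours

Player j's private return per contributed unit is 5.5 × (j's share). Contributing is weakly dominant for j when that share is at least 1/5.5 = 0.1818, and contributing 0 is dominant otherwise.
The shares above 0.1818 belong to Alex and Gita, contributing 21 each; the remaining 8 contribute 0. Total contributed: 42.
The shared-resources pool pays out 5.5 × 42 = 231.00 in total (split across the unequal shares, but the aggregate is all that matters for the group sum).
The 8 free-riders keep 21 each, adding 168. Group total = 168 + 231.00 = 399.00.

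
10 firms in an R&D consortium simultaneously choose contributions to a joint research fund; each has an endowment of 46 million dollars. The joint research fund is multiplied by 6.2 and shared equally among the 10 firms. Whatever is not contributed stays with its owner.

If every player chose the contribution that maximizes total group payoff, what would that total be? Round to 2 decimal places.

2852.00 million dollars

Each contributed unit returns 6.200 to the group as a whole (0.6200 to each of 10 players), which exceeds 1, so the social optimum is full contribution: group total = 6.200 × 460 = 2852.00.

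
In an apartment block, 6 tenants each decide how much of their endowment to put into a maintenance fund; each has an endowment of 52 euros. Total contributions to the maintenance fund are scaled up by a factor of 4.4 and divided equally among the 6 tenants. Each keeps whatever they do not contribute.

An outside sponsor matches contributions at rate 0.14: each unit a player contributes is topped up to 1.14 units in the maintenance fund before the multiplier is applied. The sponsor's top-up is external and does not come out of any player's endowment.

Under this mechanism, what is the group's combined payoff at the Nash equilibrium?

312.00 euros

The effective private return is 4.4 × 1.14 / 6 = 0.8360, which is still under 1, so the mechanism doesn't change anyone's dominant strategy: zero contribution.
At the Nash equilibrium no one contributes; group total payoff = 6 × 52 = 312.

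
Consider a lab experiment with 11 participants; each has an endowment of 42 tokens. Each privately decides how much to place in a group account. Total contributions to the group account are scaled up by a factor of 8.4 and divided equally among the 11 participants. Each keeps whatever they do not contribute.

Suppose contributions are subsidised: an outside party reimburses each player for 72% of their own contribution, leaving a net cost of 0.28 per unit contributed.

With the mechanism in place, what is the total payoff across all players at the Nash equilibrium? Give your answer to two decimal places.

4213.44 tokens

The effective private return per unit is now (8.4/11) / 0.28 = 2.7273 > 1, so every player's dominant strategy flips to full contribution.
So the Nash equilibrium is full contribution by all 11; the group earns 11 × (42 × 0.72 + 8.4 × 42) = 4213.44.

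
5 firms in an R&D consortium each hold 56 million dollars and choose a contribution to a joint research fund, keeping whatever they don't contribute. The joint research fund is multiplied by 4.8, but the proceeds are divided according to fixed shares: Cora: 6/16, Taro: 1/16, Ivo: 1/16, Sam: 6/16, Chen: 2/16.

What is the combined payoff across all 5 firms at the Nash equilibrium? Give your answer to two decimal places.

705.60 million dollars

For player j, contributing a unit is worthwhile iff 4.8 × (j's share) ≥ 1, i.e. iff j's share is at least 0.2083.
The shares above 0.2083 belong to Cora and Sam, contributing 56 each; the remaining 3 contribute 0. Total contributed: 112.
The joint research fund pays out 4.8 × 112 = 537.60 in total (split across the unequal shares, but the aggregate is all that matters for the group sum).
The 3 free-riders keep 56 each, adding 168. Group total = 168 + 537.60 = 705.60.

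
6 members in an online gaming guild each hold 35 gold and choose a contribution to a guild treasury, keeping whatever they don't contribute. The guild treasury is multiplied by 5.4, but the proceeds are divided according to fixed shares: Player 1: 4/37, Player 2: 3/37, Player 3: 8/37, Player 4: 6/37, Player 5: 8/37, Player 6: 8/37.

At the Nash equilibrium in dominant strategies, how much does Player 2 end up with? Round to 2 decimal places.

80.97 gold

A player with share s gets back 5.4·s per unit contributed, so full contribution is dominant for anyone with s > 1/5.4 = 0.1852 and zero contribution is dominant for anyone below.
Player 3, Player 5 and Player 6 clear that bar, contributing 35 each; the remaining 3 contribute 0. Total contributed: 105.
Player 2 keeps 35 and receives 5.4 × 105 × 3/37 = 45.97 from the guild treasury, for a payoff of 80.97.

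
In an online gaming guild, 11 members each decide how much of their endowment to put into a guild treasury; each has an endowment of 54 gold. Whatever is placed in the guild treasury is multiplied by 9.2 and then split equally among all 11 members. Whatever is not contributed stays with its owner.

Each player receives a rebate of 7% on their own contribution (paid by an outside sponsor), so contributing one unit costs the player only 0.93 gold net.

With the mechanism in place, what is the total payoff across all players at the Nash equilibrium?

594.00 gold

The effective private return is (9.2/11) / 0.93 = 0.8993, which is still under 1, so the mechanism doesn't change anyone's dominant strategy: zero contribution.
Everyone keeps their endowment and the group total is 11 × 54 = 594.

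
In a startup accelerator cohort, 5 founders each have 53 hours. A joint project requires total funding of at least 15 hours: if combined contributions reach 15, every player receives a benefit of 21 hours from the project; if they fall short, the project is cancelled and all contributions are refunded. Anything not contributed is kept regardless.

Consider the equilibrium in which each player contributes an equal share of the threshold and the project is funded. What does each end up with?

71 hours

Equal share of the threshold: 15/5 = 3.
At this profile no one gains by cutting their contribution: any cut drops the total below 15, the project is cancelled, contributions are refunded, and the deviator ends with 53, which is less than 53 − 3 + 21 = 71. Contributing more than 3 just wastes the excess. So contributing exactly 3 is a best response.
Each player's payoff: 53 − 3 + 21 = 71.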